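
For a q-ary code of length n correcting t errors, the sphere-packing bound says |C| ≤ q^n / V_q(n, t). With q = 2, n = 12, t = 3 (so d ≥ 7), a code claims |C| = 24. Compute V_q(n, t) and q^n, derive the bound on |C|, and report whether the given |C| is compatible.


V_q(n, t) = 299, q^n = 4096, Hamming bound = 13, |C| = 24 > bound (violated).

Step 1: Compute V_q(n, t) = Σ_{j=0}^3 C(n, j) (q−1)^j.
  j = 0: C(12,0)·(1)^0 = 1·1 = 1.
  j = 1: C(12,1)·(1)^1 = 12·1 = 12.
  j = 2: C(12,2)·(1)^2 = 66·1 = 66.
  j = 3: C(12,3)·(1)^3 = 220·1 = 220.
  V_q(n, t) = 1 + 12 + 66 + 220 = 299.
Step 2: q^n = 2^12 = 4096.
Step 3: Hamming bound ⌊q^n / V_q(n,t)⌋ = ⌊4096/299⌋ = 13.
Step 4: Compare |C| = 24 to 13: violated.
The claimed |C| lies above the Hamming bound, so no 2-ary code of length 12 with d ≥ 7 can have 24 codewords.


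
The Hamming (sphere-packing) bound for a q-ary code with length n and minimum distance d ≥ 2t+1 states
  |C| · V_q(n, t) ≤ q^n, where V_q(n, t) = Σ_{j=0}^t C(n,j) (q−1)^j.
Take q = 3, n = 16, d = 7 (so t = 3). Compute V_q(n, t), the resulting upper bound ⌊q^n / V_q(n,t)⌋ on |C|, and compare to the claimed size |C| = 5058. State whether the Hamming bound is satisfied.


V_q(n, t) = 4993, q^n = 43046721, Hamming bound = 8621, |C| = 5058 ≤ bound (satisfied).

Step 1: Compute V_q(n, t) = Σ_{j=0}^3 C(n, j) (q−1)^j.
  j = 0: C(16,0)·(2)^0 = 1·1 = 1.
  j = 1: C(16,1)·(2)^1 = 16·2 = 32.
  j = 2: C(16,2)·(2)^2 = 120·4 = 480.
  j = 3: C(16,3)·(2)^3 = 560·8 = 4480.
  V_q(n, t) = 1 + 32 + 480 + 4480 = 4993.
Step 2: q^n = 3^16 = 43046721.
Step 3: Hamming bound ⌊q^n / V_q(n,t)⌋ = ⌊43046721/4993⌋ = 8621.
Step 4: Compare |C| = 5058 to 8621: satisfied.
The claimed |C| lies below the Hamming bound.


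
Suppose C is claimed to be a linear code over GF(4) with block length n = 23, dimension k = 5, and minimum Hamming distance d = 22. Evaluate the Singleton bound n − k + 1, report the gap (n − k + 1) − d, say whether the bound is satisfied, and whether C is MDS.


Singleton RHS = n − k + 1 = 19, slack = -3, bound violated (no such code; not MDS).

Singleton bound: d ≤ n − k + 1.
Here n = 23, k = 5, so n − k + 1 = 19.
Given d = 22, check d ≤ 19: NO.
Slack = (n − k + 1) − d = -3.
The slack is negative: d = 22 exceeds n − k + 1 = 19 by 3, so the Singleton bound is violated and no linear [23, 5, 22]_4 code can exist. In particular it is not MDS (MDS requires d = n − k + 1 exactly).
Description: the claimed parameters are [23, 5, 22]_4; such a code would be impossible (violates the Singleton bound).


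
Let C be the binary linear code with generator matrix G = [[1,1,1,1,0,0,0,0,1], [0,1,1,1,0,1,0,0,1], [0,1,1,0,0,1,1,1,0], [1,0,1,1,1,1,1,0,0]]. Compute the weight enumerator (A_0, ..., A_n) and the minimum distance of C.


Weight distribution: A_0 = 1, A_2 = 1, A_4 = 3, A_5 = 8, A_6 = 3. Minimum distance d = 2.

Enumerate all 2^4 = 16 messages m ∈ F_2^4.
For each, compute codeword c = mG in F_2^9, then tally its weight.
  m = 0000 → c = 000000000, weight = 0.
  m = 1000 → c = 111100001, weight = 5.
  m = 0100 → c = 011101001, weight = 5.
  m = 1100 → c = 100001000, weight = 2.
  m = 0010 → c = 011001110, weight = 5.
  m = 1010 → c = 100101111, weight = 6.
  m = 0110 → c = 000100111, weight = 4.
  m = 1110 → c = 111000110, weight = 5.
  m = 0001 → c = 101111100, weight = 6.
  m = 1001 → c = 010011101, weight = 5.
  m = 0101 → c = 110010101, weight = 5.
  m = 1101 → c = 001110100, weight = 4.
  m = 0011 → c = 110110010, weight = 5.
  m = 1011 → c = 001010011, weight = 4.
  m = 0111 → c = 101011011, weight = 6.
  m = 1111 → c = 010111010, weight = 5.
Tally weights:
  weight 0: 1 codewords.
  weight 2: 1 codewords.
  weight 4: 3 codewords.
  weight 5: 8 codewords.
  weight 6: 3 codewords.
Minimum distance d = smallest w > 0 with A_w > 0 = 2.
Sanity: Σ A_w = 16 = 2^4 = 16 ✓.


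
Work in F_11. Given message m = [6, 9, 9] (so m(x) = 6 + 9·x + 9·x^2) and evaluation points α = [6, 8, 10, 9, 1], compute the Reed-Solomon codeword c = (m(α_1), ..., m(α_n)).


c = [10, 5, 6, 2, 2]

Message polynomial: m(x) = 6 + 9·x + 9·x^2 (mod 11).
For each evaluation point α_i, compute m(α_i) mod 11:
  α_1 = 6: Horner steps 9 → 8 → 10, so m(6) = 10.
  α_2 = 8: Horner steps 9 → 4 → 5, so m(8) = 5.
  α_3 = 10: Horner steps 9 → 0 → 6, so m(10) = 6.
  α_4 = 9: Horner steps 9 → 2 → 2, so m(9) = 2.
  α_5 = 1: Horner steps 9 → 7 → 2, so m(1) = 2.
Codeword c = [10, 5, 6, 2, 2] ∈ F_11^5.


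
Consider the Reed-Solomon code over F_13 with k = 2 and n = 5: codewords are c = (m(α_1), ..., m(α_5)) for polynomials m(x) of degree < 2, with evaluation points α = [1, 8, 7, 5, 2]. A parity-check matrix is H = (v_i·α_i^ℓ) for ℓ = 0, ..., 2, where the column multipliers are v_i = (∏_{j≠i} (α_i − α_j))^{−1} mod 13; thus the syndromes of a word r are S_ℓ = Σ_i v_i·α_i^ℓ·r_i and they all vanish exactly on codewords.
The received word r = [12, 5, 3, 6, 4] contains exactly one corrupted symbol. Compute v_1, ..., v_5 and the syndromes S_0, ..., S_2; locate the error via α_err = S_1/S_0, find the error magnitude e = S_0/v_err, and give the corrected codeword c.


S = (4, 6, 9), error at position 2, error magnitude e = 10, c = [12, 8, 3, 6, 4].

Step 1: column multipliers v_i = (∏_{j≠i}(α_i − α_j))^{−1} mod 13.
  i = 1 (α = 1): (1−8)(1−7)(1−5)(1−2) = (−7)·(−6)·(−4)·(−1) = 168 ≡ 12, so v_1 = 12^{−1} = 12 (mod 13).
  i = 2 (α = 8): (8−1)(8−7)(8−5)(8−2) = 7·1·3·6 = 126 ≡ 9, so v_2 = 9^{−1} = 3 (mod 13).
  i = 3 (α = 7): (7−1)(7−8)(7−5)(7−2) = 6·(−1)·2·5 = −60 ≡ 5, so v_3 = 5^{−1} = 8 (mod 13).
  i = 4 (α = 5): (5−1)(5−8)(5−7)(5−2) = 4·(−3)·(−2)·3 = 72 ≡ 7, so v_4 = 7^{−1} = 2 (mod 13).
  i = 5 (α = 2): (2−1)(2−8)(2−7)(2−5) = 1·(−6)·(−5)·(−3) = −90 ≡ 1, so v_5 = 1^{−1} = 1 (mod 13).
  v = [12, 3, 8, 2, 1].
Step 2: syndromes of r = [12, 5, 3, 6, 4] (all sums mod 13).
  S_0 = Σ v_i r_i = 12·12 + 3·5 + 8·3 + 2·6 + 1·4 = 199 ≡ 4.
  S_1 = Σ v_i α_i r_i = 12·1·12 + 3·8·5 + 8·7·3 + 2·5·6 + 1·2·4 = 500 ≡ 6.
  α_i^2 mod 13 = [1, 12, 10, 12, 4].
  S_2 = Σ v_i α_i^2 r_i = 12·1·12 + 3·12·5 + 8·10·3 + 2·12·6 + 1·4·4 = 724 ≡ 9.
  S = (4, 6, 9) ≠ 0, so r is not a codeword (an error is present).
Step 3: locate the error. For a single error e at position i, S_ℓ = v_i·e·α_i^ℓ, so α_err = S_1/S_0.
  S_0^{−1} = 4^{−1} = 10 (mod 13), so α_err = 6·10 = 60 ≡ 8 = α_2. Error position i = 2.
  Consistency check: S_2/S_1 = 9·11 = 99 ≡ 8 = α_err ✓ (single-error assumption holds).
Step 4: error magnitude e = S_0/v_2 = S_0·∏_{j≠2}(α_2 − α_j) = 4·9 = 36 ≡ 10 (mod 13).
Step 5: correct position 2: c_2 = r_2 − e = 5 − 10 ≡ 8 (mod 13). Hence c = [12, 8, 3, 6, 4].
  Check: interpolating c through the α_i gives m(x) = 7 + 5·x (degree < 2) with m(α_i) = c_i for every i, so c is indeed a codeword.


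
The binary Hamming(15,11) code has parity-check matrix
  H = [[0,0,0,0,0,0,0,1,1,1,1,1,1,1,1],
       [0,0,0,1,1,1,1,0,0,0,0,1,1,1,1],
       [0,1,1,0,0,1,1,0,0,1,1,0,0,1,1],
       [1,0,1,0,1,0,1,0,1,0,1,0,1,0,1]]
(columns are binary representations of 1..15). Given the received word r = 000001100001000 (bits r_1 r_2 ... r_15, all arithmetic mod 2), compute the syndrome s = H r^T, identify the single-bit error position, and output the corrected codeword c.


s = (1, 1, 0, 1)^T, error position = 13, corrected codeword c = 000001100001100

Compute s = H r^T mod 2 one row at a time:
  s_1 = 0 + 0 + 0 + 0 + 1 + 0 + 0 + 0 = 1 ≡ 1 (mod 2).
  s_2 = 0 + 0 + 1 + 1 + 1 + 0 + 0 + 0 = 3 ≡ 1 (mod 2).
  s_3 = 0 + 0 + 1 + 1 + 0 + 0 + 0 + 0 = 2 ≡ 0 (mod 2).
  s_4 = 0 + 0 + 0 + 1 + 0 + 0 + 0 + 0 = 1 ≡ 1 (mod 2).
s = (1, 1, 0, 1)^T — this equals column 13 of H (binary 1101), so error is at position 13.
Correct: flip bit 13 of r = 000001100001000 to get c = 000001100001100.


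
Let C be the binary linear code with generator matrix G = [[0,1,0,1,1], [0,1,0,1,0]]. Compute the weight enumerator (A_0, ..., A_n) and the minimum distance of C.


Weight distribution: A_0 = 1, A_1 = 1, A_2 = 1, A_3 = 1. Minimum distance d = 1.

Enumerate all 2^2 = 4 messages m ∈ F_2^2.
For each, compute codeword c = mG in F_2^5, then tally its weight.
  m = 00 → c = 00000, weight = 0.
  m = 10 → c = 01011, weight = 3.
  m = 01 → c = 01010, weight = 2.
  m = 11 → c = 00001, weight = 1.
Tally weights:
  weight 0: 1 codewords.
  weight 1: 1 codewords.
  weight 2: 1 codewords.
  weight 3: 1 codewords.
Minimum distance d = smallest w > 0 with A_w > 0 = 1.
Sanity: Σ A_w = 4 = 2^2 = 4 ✓.


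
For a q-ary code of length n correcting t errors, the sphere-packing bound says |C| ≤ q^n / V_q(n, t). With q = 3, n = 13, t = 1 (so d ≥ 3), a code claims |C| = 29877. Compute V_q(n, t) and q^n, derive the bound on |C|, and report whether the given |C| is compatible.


V_q(n, t) = 27, q^n = 1594323, Hamming bound = 59049, |C| = 29877 ≤ bound (satisfied).

Step 1: Compute V_q(n, t) = Σ_{j=0}^1 C(n, j) (q−1)^j.
  j = 0: C(13,0)·(2)^0 = 1·1 = 1.
  j = 1: C(13,1)·(2)^1 = 13·2 = 26.
  V_q(n, t) = 1 + 26 = 27.
Step 2: q^n = 3^13 = 1594323.
Step 3: Hamming bound ⌊q^n / V_q(n,t)⌋ = ⌊1594323/27⌋ = 59049.
Step 4: Compare |C| = 29877 to 59049: satisfied.
The claimed |C| lies below the Hamming bound.


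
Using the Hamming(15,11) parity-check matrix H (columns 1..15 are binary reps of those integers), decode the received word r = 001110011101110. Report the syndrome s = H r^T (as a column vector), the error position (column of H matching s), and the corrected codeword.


s = (0, 1, 1, 0)^T, error position = 6, corrected codeword c = 001111011101110

Compute s = H r^T mod 2 one row at a time:
  s_1 = 1 + 1 + 1 + 0 + 1 + 1 + 1 + 0 = 6 ≡ 0 (mod 2).
  s_2 = 1 + 1 + 0 + 0 + 1 + 1 + 1 + 0 = 5 ≡ 1 (mod 2).
  s_3 = 0 + 1 + 0 + 0 + 1 + 0 + 1 + 0 = 3 ≡ 1 (mod 2).
  s_4 = 0 + 1 + 1 + 0 + 1 + 0 + 1 + 0 = 4 ≡ 0 (mod 2).
s = (0, 1, 1, 0)^T — this equals column 6 of H (binary 0110), so error is at position 6.
Correct: flip bit 6 of r = 001110011101110 to get c = 001111011101110.


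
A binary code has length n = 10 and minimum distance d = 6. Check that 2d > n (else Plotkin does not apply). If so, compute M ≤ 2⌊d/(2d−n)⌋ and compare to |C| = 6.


Plotkin bound M ≤ 6; given |C| = 6 ≤ bound (satisfied).

Check applicability: 2d = 12, n = 10.
2d − n = 2 > 0, so Plotkin applies.
Compute d/(2d−n) = 6/2 ≈ 3.0000.
⌊d/(2d−n)⌋ = 3.
Plotkin bound: M ≤ 2·3 = 6.
Given |C| = 6, check: satisfied.
This |C| is at the Plotkin bound.


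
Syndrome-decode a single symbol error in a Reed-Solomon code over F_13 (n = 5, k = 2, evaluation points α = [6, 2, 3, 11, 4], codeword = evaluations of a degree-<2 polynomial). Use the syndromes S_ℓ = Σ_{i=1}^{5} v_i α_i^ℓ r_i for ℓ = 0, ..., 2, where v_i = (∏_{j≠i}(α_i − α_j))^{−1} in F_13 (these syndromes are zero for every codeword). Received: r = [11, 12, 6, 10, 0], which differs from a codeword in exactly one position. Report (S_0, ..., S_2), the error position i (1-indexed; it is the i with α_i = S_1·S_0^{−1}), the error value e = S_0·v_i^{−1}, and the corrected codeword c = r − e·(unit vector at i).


S = (1, 6, 10), error at position 1, error magnitude e = 10, c = [1, 12, 6, 10, 0].

Step 1: column multipliers v_i = (∏_{j≠i}(α_i − α_j))^{−1} mod 13.
  i = 1 (α = 6): (6−2)(6−3)(6−11)(6−4) = 4·3·(−5)·2 = −120 ≡ 10, so v_1 = 10^{−1} = 4 (mod 13).
  i = 2 (α = 2): (2−6)(2−3)(2−11)(2−4) = (−4)·(−1)·(−9)·(−2) = 72 ≡ 7, so v_2 = 7^{−1} = 2 (mod 13).
  i = 3 (α = 3): (3−6)(3−2)(3−11)(3−4) = (−3)·1·(−8)·(−1) = −24 ≡ 2, so v_3 = 2^{−1} = 7 (mod 13).
  i = 4 (α = 11): (11−6)(11−2)(11−3)(11−4) = 5·9·8·7 = 2520 ≡ 11, so v_4 = 11^{−1} = 6 (mod 13).
  i = 5 (α = 4): (4−6)(4−2)(4−3)(4−11) = (−2)·2·1·(−7) = 28 ≡ 2, so v_5 = 2^{−1} = 7 (mod 13).
  v = [4, 2, 7, 6, 7].
Step 2: syndromes of r = [11, 12, 6, 10, 0] (all sums mod 13).
  S_0 = Σ v_i r_i = 4·11 + 2·12 + 7·6 + 6·10 + 7·0 = 170 ≡ 1.
  S_1 = Σ v_i α_i r_i = 4·6·11 + 2·2·12 + 7·3·6 + 6·11·10 + 7·4·0 = 1098 ≡ 6.
  α_i^2 mod 13 = [10, 4, 9, 4, 3].
  S_2 = Σ v_i α_i^2 r_i = 4·10·11 + 2·4·12 + 7·9·6 + 6·4·10 + 7·3·0 = 1154 ≡ 10.
  S = (1, 6, 10) ≠ 0, so r is not a codeword (an error is present).
Step 3: locate the error. For a single error e at position i, S_ℓ = v_i·e·α_i^ℓ, so α_err = S_1/S_0.
  S_0^{−1} = 1^{−1} = 1 (mod 13), so α_err = 6·1 = 6 ≡ 6 = α_1. Error position i = 1.
  Consistency check: S_2/S_1 = 10·11 = 110 ≡ 6 = α_err ✓ (single-error assumption holds).
Step 4: error magnitude e = S_0/v_1 = S_0·∏_{j≠1}(α_1 − α_j) = 1·10 = 10 ≡ 10 (mod 13).
Step 5: correct position 1: c_1 = r_1 − e = 11 − 10 ≡ 1 (mod 13). Hence c = [1, 12, 6, 10, 0].
  Check: interpolating c through the α_i gives m(x) = 11 + 7·x (degree < 2) with m(α_i) = c_i for every i, so c is indeed a codeword.


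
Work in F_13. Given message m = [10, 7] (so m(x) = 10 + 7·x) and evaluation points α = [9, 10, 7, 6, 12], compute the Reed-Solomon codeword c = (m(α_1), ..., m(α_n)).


c = [8, 2, 7, 0, 3]

Message polynomial: m(x) = 10 + 7·x (mod 13).
For each evaluation point α_i, compute m(α_i) mod 13:
  α_1 = 9: Horner steps 7 → 8, so m(9) = 8.
  α_2 = 10: Horner steps 7 → 2, so m(10) = 2.
  α_3 = 7: Horner steps 7 → 7, so m(7) = 7.
  α_4 = 6: Horner steps 7 → 0, so m(6) = 0.
  α_5 = 12: Horner steps 7 → 3, so m(12) = 3.
Codeword c = [8, 2, 7, 0, 3] ∈ F_13^5.


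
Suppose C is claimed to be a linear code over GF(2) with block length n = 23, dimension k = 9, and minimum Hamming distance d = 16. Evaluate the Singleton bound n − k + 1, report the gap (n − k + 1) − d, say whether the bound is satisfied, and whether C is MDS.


Singleton RHS = n − k + 1 = 15, slack = -1, bound violated (no such code; not MDS).

Singleton bound: d ≤ n − k + 1.
Here n = 23, k = 9, so n − k + 1 = 15.
Given d = 16, check d ≤ 15: NO.
Slack = (n − k + 1) − d = -1.
The slack is negative: d = 16 exceeds n − k + 1 = 15 by 1, so the Singleton bound is violated and no linear [23, 9, 16]_2 code can exist. In particular it is not MDS (MDS requires d = n − k + 1 exactly).
Description: the claimed parameters are [23, 9, 16]_2; such a code would be impossible (violates the Singleton bound).


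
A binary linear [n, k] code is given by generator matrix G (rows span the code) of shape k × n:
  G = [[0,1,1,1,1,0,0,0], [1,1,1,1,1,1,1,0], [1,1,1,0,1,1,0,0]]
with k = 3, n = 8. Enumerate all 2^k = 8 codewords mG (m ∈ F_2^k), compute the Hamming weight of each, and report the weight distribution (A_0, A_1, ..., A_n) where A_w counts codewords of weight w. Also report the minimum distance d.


Weight distribution: A_0 = 1, A_2 = 1, A_3 = 2, A_4 = 2, A_5 = 1, A_7 = 1. Minimum distance d = 2.

Enumerate all 2^3 = 8 messages m ∈ F_2^3.
For each, compute codeword c = mG in F_2^8, then tally its weight.
  m = 000 → c = 00000000, weight = 0.
  m = 100 → c = 01111000, weight = 4.
  m = 010 → c = 11111110, weight = 7.
  m = 110 → c = 10000110, weight = 3.
  m = 001 → c = 11101100, weight = 5.
  m = 101 → c = 10010100, weight = 3.
  m = 011 → c = 00010010, weight = 2.
  m = 111 → c = 01101010, weight = 4.
Tally weights:
  weight 0: 1 codewords.
  weight 2: 1 codewords.
  weight 3: 2 codewords.
  weight 4: 2 codewords.
  weight 5: 1 codewords.
  weight 7: 1 codewords.
Minimum distance d = smallest w > 0 with A_w > 0 = 2.
Sanity: Σ A_w = 8 = 2^3 = 8 ✓.


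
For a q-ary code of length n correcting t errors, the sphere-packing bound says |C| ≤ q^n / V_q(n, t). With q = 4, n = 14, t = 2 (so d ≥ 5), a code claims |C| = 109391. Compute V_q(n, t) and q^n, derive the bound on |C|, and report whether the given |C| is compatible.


V_q(n, t) = 862, q^n = 268435456, Hamming bound = 311410, |C| = 109391 ≤ bound (satisfied).

Step 1: Compute V_q(n, t) = Σ_{j=0}^2 C(n, j) (q−1)^j.
  j = 0: C(14,0)·(3)^0 = 1·1 = 1.
  j = 1: C(14,1)·(3)^1 = 14·3 = 42.
  j = 2: C(14,2)·(3)^2 = 91·9 = 819.
  V_q(n, t) = 1 + 42 + 819 = 862.
Step 2: q^n = 4^14 = 268435456.
Step 3: Hamming bound ⌊q^n / V_q(n,t)⌋ = ⌊268435456/862⌋ = 311410.
Step 4: Compare |C| = 109391 to 311410: satisfied.
The claimed |C| lies below the Hamming bound.


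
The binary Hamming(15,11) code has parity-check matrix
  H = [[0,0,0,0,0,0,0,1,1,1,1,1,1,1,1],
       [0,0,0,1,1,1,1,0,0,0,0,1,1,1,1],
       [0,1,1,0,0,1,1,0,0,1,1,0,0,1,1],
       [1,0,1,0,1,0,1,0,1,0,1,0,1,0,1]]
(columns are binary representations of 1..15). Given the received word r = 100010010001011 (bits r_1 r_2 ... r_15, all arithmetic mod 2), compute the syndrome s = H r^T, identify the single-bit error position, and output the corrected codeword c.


s = (0, 0, 0, 1)^T, error position = 1, corrected codeword c = 000010010001011

Compute s = H r^T mod 2 one row at a time:
  s_1 = 1 + 0 + 0 + 0 + 1 + 0 + 1 + 1 = 4 ≡ 0 (mod 2).
  s_2 = 0 + 1 + 0 + 0 + 1 + 0 + 1 + 1 = 4 ≡ 0 (mod 2).
  s_3 = 0 + 0 + 0 + 0 + 0 + 0 + 1 + 1 = 2 ≡ 0 (mod 2).
  s_4 = 1 + 0 + 1 + 0 + 0 + 0 + 0 + 1 = 3 ≡ 1 (mod 2).
s = (0, 0, 0, 1)^T — this equals column 1 of H (binary 0001), so error is at position 1.
Correct: flip bit 1 of r = 100010010001011 to get c = 000010010001011.


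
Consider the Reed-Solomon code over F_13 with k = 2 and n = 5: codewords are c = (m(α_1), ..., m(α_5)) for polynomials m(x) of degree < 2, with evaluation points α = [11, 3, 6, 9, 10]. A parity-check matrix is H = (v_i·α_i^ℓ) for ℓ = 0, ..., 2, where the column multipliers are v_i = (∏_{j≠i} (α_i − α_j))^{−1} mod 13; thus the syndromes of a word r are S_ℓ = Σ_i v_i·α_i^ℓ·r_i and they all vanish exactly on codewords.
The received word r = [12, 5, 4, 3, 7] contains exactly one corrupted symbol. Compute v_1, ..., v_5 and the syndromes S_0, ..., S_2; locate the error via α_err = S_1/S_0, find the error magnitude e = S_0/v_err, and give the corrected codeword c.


S = (7, 12, 2), error at position 1, error magnitude e = 1, c = [11, 5, 4, 3, 7].

Step 1: column multipliers v_i = (∏_{j≠i}(α_i − α_j))^{−1} mod 13.
  i = 1 (α = 11): (11−3)(11−6)(11−9)(11−10) = 8·5·2·1 = 80 ≡ 2, so v_1 = 2^{−1} = 7 (mod 13).
  i = 2 (α = 3): (3−11)(3−6)(3−9)(3−10) = (−8)·(−3)·(−6)·(−7) = 1008 ≡ 7, so v_2 = 7^{−1} = 2 (mod 13).
  i = 3 (α = 6): (6−11)(6−3)(6−9)(6−10) = (−5)·3·(−3)·(−4) = −180 ≡ 2, so v_3 = 2^{−1} = 7 (mod 13).
  i = 4 (α = 9): (9−11)(9−3)(9−6)(9−10) = (−2)·6·3·(−1) = 36 ≡ 10, so v_4 = 10^{−1} = 4 (mod 13).
  i = 5 (α = 10): (10−11)(10−3)(10−6)(10−9) = (−1)·7·4·1 = −28 ≡ 11, so v_5 = 11^{−1} = 6 (mod 13).
  v = [7, 2, 7, 4, 6].
Step 2: syndromes of r = [12, 5, 4, 3, 7] (all sums mod 13).
  S_0 = Σ v_i r_i = 7·12 + 2·5 + 7·4 + 4·3 + 6·7 = 176 ≡ 7.
  S_1 = Σ v_i α_i r_i = 7·11·12 + 2·3·5 + 7·6·4 + 4·9·3 + 6·10·7 = 1650 ≡ 12.
  α_i^2 mod 13 = [4, 9, 10, 3, 9].
  S_2 = Σ v_i α_i^2 r_i = 7·4·12 + 2·9·5 + 7·10·4 + 4·3·3 + 6·9·7 = 1120 ≡ 2.
  S = (7, 12, 2) ≠ 0, so r is not a codeword (an error is present).
Step 3: locate the error. For a single error e at position i, S_ℓ = v_i·e·α_i^ℓ, so α_err = S_1/S_0.
  S_0^{−1} = 7^{−1} = 2 (mod 13), so α_err = 12·2 = 24 ≡ 11 = α_1. Error position i = 1.
  Consistency check: S_2/S_1 = 2·12 = 24 ≡ 11 = α_err ✓ (single-error assumption holds).
Step 4: error magnitude e = S_0/v_1 = S_0·∏_{j≠1}(α_1 − α_j) = 7·2 = 14 ≡ 1 (mod 13).
Step 5: correct position 1: c_1 = r_1 − e = 12 − 1 ≡ 11 (mod 13). Hence c = [11, 5, 4, 3, 7].
  Check: interpolating c through the α_i gives m(x) = 6 + 4·x (degree < 2) with m(α_i) = c_i for every i, so c is indeed a codeword.


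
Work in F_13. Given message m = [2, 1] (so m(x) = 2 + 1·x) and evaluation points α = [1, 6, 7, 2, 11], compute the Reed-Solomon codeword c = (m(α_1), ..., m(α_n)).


c = [3, 8, 9, 4, 0]

Message polynomial: m(x) = 2 + 1·x (mod 13).
For each evaluation point α_i, compute m(α_i) mod 13:
  α_1 = 1: Horner steps 1 → 3, so m(1) = 3.
  α_2 = 6: Horner steps 1 → 8, so m(6) = 8.
  α_3 = 7: Horner steps 1 → 9, so m(7) = 9.
  α_4 = 2: Horner steps 1 → 4, so m(2) = 4.
  α_5 = 11: Horner steps 1 → 0, so m(11) = 0.
Codeword c = [3, 8, 9, 4, 0] ∈ F_13^5.


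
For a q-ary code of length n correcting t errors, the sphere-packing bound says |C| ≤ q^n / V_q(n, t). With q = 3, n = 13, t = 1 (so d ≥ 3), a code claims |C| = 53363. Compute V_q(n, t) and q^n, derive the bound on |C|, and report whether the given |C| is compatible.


V_q(n, t) = 27, q^n = 1594323, Hamming bound = 59049, |C| = 53363 ≤ bound (satisfied).

Step 1: Compute V_q(n, t) = Σ_{j=0}^1 C(n, j) (q−1)^j.
  j = 0: C(13,0)·(2)^0 = 1·1 = 1.
  j = 1: C(13,1)·(2)^1 = 13·2 = 26.
  V_q(n, t) = 1 + 26 = 27.
Step 2: q^n = 3^13 = 1594323.
Step 3: Hamming bound ⌊q^n / V_q(n,t)⌋ = ⌊1594323/27⌋ = 59049.
Step 4: Compare |C| = 53363 to 59049: satisfied.
The claimed |C| lies below the Hamming bound.


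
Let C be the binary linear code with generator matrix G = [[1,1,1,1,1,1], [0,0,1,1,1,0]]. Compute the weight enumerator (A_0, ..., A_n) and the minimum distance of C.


Weight distribution: A_0 = 1, A_3 = 2, A_6 = 1. Minimum distance d = 3.

Enumerate all 2^2 = 4 messages m ∈ F_2^2.
For each, compute codeword c = mG in F_2^6, then tally its weight.
  m = 00 → c = 000000, weight = 0.
  m = 10 → c = 111111, weight = 6.
  m = 01 → c = 001110, weight = 3.
  m = 11 → c = 110001, weight = 3.
Tally weights:
  weight 0: 1 codewords.
  weight 3: 2 codewords.
  weight 6: 1 codewords.
Minimum distance d = smallest w > 0 with A_w > 0 = 3.
Sanity: Σ A_w = 4 = 2^2 = 4 ✓.


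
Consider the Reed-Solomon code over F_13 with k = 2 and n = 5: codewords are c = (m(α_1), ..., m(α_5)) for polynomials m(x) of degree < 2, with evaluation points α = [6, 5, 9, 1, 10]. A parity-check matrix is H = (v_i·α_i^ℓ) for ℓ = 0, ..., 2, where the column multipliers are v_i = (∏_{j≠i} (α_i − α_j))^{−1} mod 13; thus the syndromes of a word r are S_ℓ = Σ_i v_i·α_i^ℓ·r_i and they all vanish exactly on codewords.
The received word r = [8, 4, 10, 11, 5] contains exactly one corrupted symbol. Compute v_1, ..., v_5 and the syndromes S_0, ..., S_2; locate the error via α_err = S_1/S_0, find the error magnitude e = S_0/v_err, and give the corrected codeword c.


S = (6, 10, 8), error at position 1, error magnitude e = 9, c = [12, 4, 10, 11, 5].

Step 1: column multipliers v_i = (∏_{j≠i}(α_i − α_j))^{−1} mod 13.
  i = 1 (α = 6): (6−5)(6−9)(6−1)(6−10) = 1·(−3)·5·(−4) = 60 ≡ 8, so v_1 = 8^{−1} = 5 (mod 13).
  i = 2 (α = 5): (5−6)(5−9)(5−1)(5−10) = (−1)·(−4)·4·(−5) = −80 ≡ 11, so v_2 = 11^{−1} = 6 (mod 13).
  i = 3 (α = 9): (9−6)(9−5)(9−1)(9−10) = 3·4·8·(−1) = −96 ≡ 8, so v_3 = 8^{−1} = 5 (mod 13).
  i = 4 (α = 1): (1−6)(1−5)(1−9)(1−10) = (−5)·(−4)·(−8)·(−9) = 1440 ≡ 10, so v_4 = 10^{−1} = 4 (mod 13).
  i = 5 (α = 10): (10−6)(10−5)(10−9)(10−1) = 4·5·1·9 = 180 ≡ 11, so v_5 = 11^{−1} = 6 (mod 13).
  v = [5, 6, 5, 4, 6].
Step 2: syndromes of r = [8, 4, 10, 11, 5] (all sums mod 13).
  S_0 = Σ v_i r_i = 5·8 + 6·4 + 5·10 + 4·11 + 6·5 = 188 ≡ 6.
  S_1 = Σ v_i α_i r_i = 5·6·8 + 6·5·4 + 5·9·10 + 4·1·11 + 6·10·5 = 1154 ≡ 10.
  α_i^2 mod 13 = [10, 12, 3, 1, 9].
  S_2 = Σ v_i α_i^2 r_i = 5·10·8 + 6·12·4 + 5·3·10 + 4·1·11 + 6·9·5 = 1152 ≡ 8.
  S = (6, 10, 8) ≠ 0, so r is not a codeword (an error is present).
Step 3: locate the error. For a single error e at position i, S_ℓ = v_i·e·α_i^ℓ, so α_err = S_1/S_0.
  S_0^{−1} = 6^{−1} = 11 (mod 13), so α_err = 10·11 = 110 ≡ 6 = α_1. Error position i = 1.
  Consistency check: S_2/S_1 = 8·4 = 32 ≡ 6 = α_err ✓ (single-error assumption holds).
Step 4: error magnitude e = S_0/v_1 = S_0·∏_{j≠1}(α_1 − α_j) = 6·8 = 48 ≡ 9 (mod 13).
Step 5: correct position 1: c_1 = r_1 − e = 8 − 9 ≡ 12 (mod 13). Hence c = [12, 4, 10, 11, 5].
  Check: interpolating c through the α_i gives m(x) = 3 + 8·x (degree < 2) with m(α_i) = c_i for every i, so c is indeed a codeword.


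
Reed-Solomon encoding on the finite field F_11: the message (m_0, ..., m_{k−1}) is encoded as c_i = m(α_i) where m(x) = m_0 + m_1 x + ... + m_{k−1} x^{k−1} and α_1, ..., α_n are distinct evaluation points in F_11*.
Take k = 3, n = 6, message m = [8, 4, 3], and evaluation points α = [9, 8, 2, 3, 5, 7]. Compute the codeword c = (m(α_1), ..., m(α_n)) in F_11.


c = [1, 1, 6, 3, 4, 7]

Message polynomial: m(x) = 8 + 4·x + 3·x^2 (mod 11).
For each evaluation point α_i, compute m(α_i) mod 11:
  α_1 = 9: Horner steps 3 → 9 → 1, so m(9) = 1.
  α_2 = 8: Horner steps 3 → 6 → 1, so m(8) = 1.
  α_3 = 2: Horner steps 3 → 10 → 6, so m(2) = 6.
  α_4 = 3: Horner steps 3 → 2 → 3, so m(3) = 3.
  α_5 = 5: Horner steps 3 → 8 → 4, so m(5) = 4.
  α_6 = 7: Horner steps 3 → 3 → 7, so m(7) = 7.
Codeword c = [1, 1, 6, 3, 4, 7] ∈ F_11^6.


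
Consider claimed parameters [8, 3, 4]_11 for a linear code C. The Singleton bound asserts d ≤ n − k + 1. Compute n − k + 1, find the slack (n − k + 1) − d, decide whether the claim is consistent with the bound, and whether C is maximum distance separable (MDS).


Singleton RHS = n − k + 1 = 6, slack = 2, bound satisfied, not MDS.

Singleton bound: d ≤ n − k + 1.
Here n = 8, k = 3, so n − k + 1 = 6.
Given d = 4, check d ≤ 6: YES.
Slack = (n − k + 1) − d = 2.
The code is NOT MDS (slack = 2 > 0).
Description: the claimed parameters are [8, 3, 4]_11; such a code would be non-MDS.


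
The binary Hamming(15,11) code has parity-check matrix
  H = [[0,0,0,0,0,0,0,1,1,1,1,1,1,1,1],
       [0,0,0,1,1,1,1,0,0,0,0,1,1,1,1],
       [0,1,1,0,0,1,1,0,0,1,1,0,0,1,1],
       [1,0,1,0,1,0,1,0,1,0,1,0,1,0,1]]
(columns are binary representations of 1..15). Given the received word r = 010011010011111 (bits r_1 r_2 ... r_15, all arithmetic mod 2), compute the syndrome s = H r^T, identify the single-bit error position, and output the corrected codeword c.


s = (0, 0, 1, 0)^T, error position = 2, corrected codeword c = 000011010011111

Compute s = H r^T mod 2 one row at a time:
  s_1 = 1 + 0 + 0 + 1 + 1 + 1 + 1 + 1 = 6 ≡ 0 (mod 2).
  s_2 = 0 + 1 + 1 + 0 + 1 + 1 + 1 + 1 = 6 ≡ 0 (mod 2).
  s_3 = 1 + 0 + 1 + 0 + 0 + 1 + 1 + 1 = 5 ≡ 1 (mod 2).
  s_4 = 0 + 0 + 1 + 0 + 0 + 1 + 1 + 1 = 4 ≡ 0 (mod 2).
s = (0, 0, 1, 0)^T — this equals column 2 of H (binary 0010), so error is at position 2.
Correct: flip bit 2 of r = 010011010011111 to get c = 000011010011111.


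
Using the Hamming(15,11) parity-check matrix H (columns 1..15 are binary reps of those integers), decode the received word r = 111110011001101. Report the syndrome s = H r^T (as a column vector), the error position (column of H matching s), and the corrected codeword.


s = (1, 1, 1, 0)^T, error position = 14, corrected codeword c = 111110011001111

Compute s = H r^T mod 2 one row at a time:
  s_1 = 1 + 1 + 0 + 0 + 1 + 1 + 0 + 1 = 5 ≡ 1 (mod 2).
  s_2 = 1 + 1 + 0 + 0 + 1 + 1 + 0 + 1 = 5 ≡ 1 (mod 2).
  s_3 = 1 + 1 + 0 + 0 + 0 + 0 + 0 + 1 = 3 ≡ 1 (mod 2).
  s_4 = 1 + 1 + 1 + 0 + 1 + 0 + 1 + 1 = 6 ≡ 0 (mod 2).
s = (1, 1, 1, 0)^T — this equals column 14 of H (binary 1110), so error is at position 14.
Correct: flip bit 14 of r = 111110011001101 to get c = 111110011001111.


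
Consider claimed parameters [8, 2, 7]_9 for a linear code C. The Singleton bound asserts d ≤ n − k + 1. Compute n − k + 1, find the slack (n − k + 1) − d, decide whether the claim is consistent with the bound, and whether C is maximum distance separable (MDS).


Singleton RHS = n − k + 1 = 7, slack = 0, bound satisfied, MDS.

Singleton bound: d ≤ n − k + 1.
Here n = 8, k = 2, so n − k + 1 = 7.
Given d = 7, check d ≤ 7: YES.
Slack = (n − k + 1) − d = 0.
The code is MDS (slack = 0).
Description: the claimed parameters are [8, 2, 7]_9; such a code would be MDS (meets Singleton bound).


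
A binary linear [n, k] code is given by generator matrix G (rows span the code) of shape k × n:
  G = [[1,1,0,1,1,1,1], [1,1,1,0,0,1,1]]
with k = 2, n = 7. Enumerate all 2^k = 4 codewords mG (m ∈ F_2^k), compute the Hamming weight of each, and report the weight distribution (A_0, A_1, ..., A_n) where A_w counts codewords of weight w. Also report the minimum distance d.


Weight distribution: A_0 = 1, A_3 = 1, A_5 = 1, A_6 = 1. Minimum distance d = 3.

Enumerate all 2^2 = 4 messages m ∈ F_2^2.
For each, compute codeword c = mG in F_2^7, then tally its weight.
  m = 00 → c = 0000000, weight = 0.
  m = 10 → c = 1101111, weight = 6.
  m = 01 → c = 1110011, weight = 5.
  m = 11 → c = 0011100, weight = 3.
Tally weights:
  weight 0: 1 codewords.
  weight 3: 1 codewords.
  weight 5: 1 codewords.
  weight 6: 1 codewords.
Minimum distance d = smallest w > 0 with A_w > 0 = 3.
Sanity: Σ A_w = 4 = 2^2 = 4 ✓.


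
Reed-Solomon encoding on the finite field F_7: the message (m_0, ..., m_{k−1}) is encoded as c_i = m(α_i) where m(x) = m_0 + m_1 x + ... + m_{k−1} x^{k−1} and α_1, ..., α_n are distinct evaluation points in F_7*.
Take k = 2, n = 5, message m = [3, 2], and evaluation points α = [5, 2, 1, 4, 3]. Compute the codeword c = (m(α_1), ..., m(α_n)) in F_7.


c = [6, 0, 5, 4, 2]

Message polynomial: m(x) = 3 + 2·x (mod 7).
For each evaluation point α_i, compute m(α_i) mod 7:
  α_1 = 5: Horner steps 2 → 6, so m(5) = 6.
  α_2 = 2: Horner steps 2 → 0, so m(2) = 0.
  α_3 = 1: Horner steps 2 → 5, so m(1) = 5.
  α_4 = 4: Horner steps 2 → 4, so m(4) = 4.
  α_5 = 3: Horner steps 2 → 2, so m(3) = 2.
Codeword c = [6, 0, 5, 4, 2] ∈ F_7^5.


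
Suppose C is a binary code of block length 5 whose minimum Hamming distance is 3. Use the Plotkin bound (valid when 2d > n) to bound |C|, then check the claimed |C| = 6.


Plotkin bound M ≤ 6; given |C| = 6 ≤ bound (satisfied).

Check applicability: 2d = 6, n = 5.
2d − n = 1 > 0, so Plotkin applies.
Compute d/(2d−n) = 3/1 ≈ 3.0000.
⌊d/(2d−n)⌋ = 3.
Plotkin bound: M ≤ 2·3 = 6.
Given |C| = 6, check: satisfied.
This |C| is at the Plotkin bound.


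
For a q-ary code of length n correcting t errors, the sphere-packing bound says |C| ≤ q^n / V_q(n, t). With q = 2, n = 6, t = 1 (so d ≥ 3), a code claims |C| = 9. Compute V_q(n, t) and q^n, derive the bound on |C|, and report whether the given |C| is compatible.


V_q(n, t) = 7, q^n = 64, Hamming bound = 9, |C| = 9 ≤ bound (satisfied).

Step 1: Compute V_q(n, t) = Σ_{j=0}^1 C(n, j) (q−1)^j.
  j = 0: C(6,0)·(1)^0 = 1·1 = 1.
  j = 1: C(6,1)·(1)^1 = 6·1 = 6.
  V_q(n, t) = 1 + 6 = 7.
Step 2: q^n = 2^6 = 64.
Step 3: Hamming bound ⌊q^n / V_q(n,t)⌋ = ⌊64/7⌋ = 9.
Step 4: Compare |C| = 9 to 9: satisfied.
The claimed |C| lies at the Hamming bound (tight).


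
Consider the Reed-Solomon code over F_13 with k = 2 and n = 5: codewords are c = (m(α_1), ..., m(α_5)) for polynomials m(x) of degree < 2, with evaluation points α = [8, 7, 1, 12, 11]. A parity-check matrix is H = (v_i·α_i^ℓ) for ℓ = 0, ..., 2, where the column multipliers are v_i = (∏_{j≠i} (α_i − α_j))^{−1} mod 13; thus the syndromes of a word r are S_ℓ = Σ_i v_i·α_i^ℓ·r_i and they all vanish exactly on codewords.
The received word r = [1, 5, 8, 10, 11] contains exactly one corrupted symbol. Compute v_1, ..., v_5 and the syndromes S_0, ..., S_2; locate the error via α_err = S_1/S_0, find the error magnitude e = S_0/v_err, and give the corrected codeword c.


S = (12, 6, 3), error at position 2, error magnitude e = 3, c = [1, 2, 8, 10, 11].

Step 1: column multipliers v_i = (∏_{j≠i}(α_i − α_j))^{−1} mod 13.
  i = 1 (α = 8): (8−7)(8−1)(8−12)(8−11) = 1·7·(−4)·(−3) = 84 ≡ 6, so v_1 = 6^{−1} = 11 (mod 13).
  i = 2 (α = 7): (7−8)(7−1)(7−12)(7−11) = (−1)·6·(−5)·(−4) = −120 ≡ 10, so v_2 = 10^{−1} = 4 (mod 13).
  i = 3 (α = 1): (1−8)(1−7)(1−12)(1−11) = (−7)·(−6)·(−11)·(−10) = 4620 ≡ 5, so v_3 = 5^{−1} = 8 (mod 13).
  i = 4 (α = 12): (12−8)(12−7)(12−1)(12−11) = 4·5·11·1 = 220 ≡ 12, so v_4 = 12^{−1} = 12 (mod 13).
  i = 5 (α = 11): (11−8)(11−7)(11−1)(11−12) = 3·4·10·(−1) = −120 ≡ 10, so v_5 = 10^{−1} = 4 (mod 13).
  v = [11, 4, 8, 12, 4].
Step 2: syndromes of r = [1, 5, 8, 10, 11] (all sums mod 13).
  S_0 = Σ v_i r_i = 11·1 + 4·5 + 8·8 + 12·10 + 4·11 = 259 ≡ 12.
  S_1 = Σ v_i α_i r_i = 11·8·1 + 4·7·5 + 8·1·8 + 12·12·10 + 4·11·11 = 2216 ≡ 6.
  α_i^2 mod 13 = [12, 10, 1, 1, 4].
  S_2 = Σ v_i α_i^2 r_i = 11·12·1 + 4·10·5 + 8·1·8 + 12·1·10 + 4·4·11 = 692 ≡ 3.
  S = (12, 6, 3) ≠ 0, so r is not a codeword (an error is present).
Step 3: locate the error. For a single error e at position i, S_ℓ = v_i·e·α_i^ℓ, so α_err = S_1/S_0.
  S_0^{−1} = 12^{−1} = 12 (mod 13), so α_err = 6·12 = 72 ≡ 7 = α_2. Error position i = 2.
  Consistency check: S_2/S_1 = 3·11 = 33 ≡ 7 = α_err ✓ (single-error assumption holds).
Step 4: error magnitude e = S_0/v_2 = S_0·∏_{j≠2}(α_2 − α_j) = 12·10 = 120 ≡ 3 (mod 13).
Step 5: correct position 2: c_2 = r_2 − e = 5 − 3 ≡ 2 (mod 13). Hence c = [1, 2, 8, 10, 11].
  Check: interpolating c through the α_i gives m(x) = 9 + 12·x (degree < 2) with m(α_i) = c_i for every i, so c is indeed a codeword.


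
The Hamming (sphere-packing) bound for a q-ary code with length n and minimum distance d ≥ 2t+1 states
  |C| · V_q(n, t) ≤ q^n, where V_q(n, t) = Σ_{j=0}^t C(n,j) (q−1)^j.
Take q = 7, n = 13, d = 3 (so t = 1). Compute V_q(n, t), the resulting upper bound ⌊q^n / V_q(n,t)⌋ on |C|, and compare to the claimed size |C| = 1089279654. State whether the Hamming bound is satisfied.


V_q(n, t) = 79, q^n = 96889010407, Hamming bound = 1226443169, |C| = 1089279654 ≤ bound (satisfied).

Step 1: Compute V_q(n, t) = Σ_{j=0}^1 C(n, j) (q−1)^j.
  j = 0: C(13,0)·(6)^0 = 1·1 = 1.
  j = 1: C(13,1)·(6)^1 = 13·6 = 78.
  V_q(n, t) = 1 + 78 = 79.
Step 2: q^n = 7^13 = 96889010407.
Step 3: Hamming bound ⌊q^n / V_q(n,t)⌋ = ⌊96889010407/79⌋ = 1226443169.
Step 4: Compare |C| = 1089279654 to 1226443169: satisfied.
The claimed |C| lies below the Hamming bound.


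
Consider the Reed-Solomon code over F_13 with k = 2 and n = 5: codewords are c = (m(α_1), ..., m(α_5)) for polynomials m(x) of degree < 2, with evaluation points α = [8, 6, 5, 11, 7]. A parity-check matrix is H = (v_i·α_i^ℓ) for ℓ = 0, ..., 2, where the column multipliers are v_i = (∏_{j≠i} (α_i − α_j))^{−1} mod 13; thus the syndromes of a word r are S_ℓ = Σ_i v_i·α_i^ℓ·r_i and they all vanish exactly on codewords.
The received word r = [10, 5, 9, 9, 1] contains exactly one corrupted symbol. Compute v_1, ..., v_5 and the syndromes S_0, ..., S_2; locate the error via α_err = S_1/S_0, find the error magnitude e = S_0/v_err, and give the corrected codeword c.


S = (7, 12, 2), error at position 4, error magnitude e = 11, c = [10, 5, 9, 11, 1].

Step 1: column multipliers v_i = (∏_{j≠i}(α_i − α_j))^{−1} mod 13.
  i = 1 (α = 8): (8−6)(8−5)(8−11)(8−7) = 2·3·(−3)·1 = −18 ≡ 8, so v_1 = 8^{−1} = 5 (mod 13).
  i = 2 (α = 6): (6−8)(6−5)(6−11)(6−7) = (−2)·1·(−5)·(−1) = −10 ≡ 3, so v_2 = 3^{−1} = 9 (mod 13).
  i = 3 (α = 5): (5−8)(5−6)(5−11)(5−7) = (−3)·(−1)·(−6)·(−2) = 36 ≡ 10, so v_3 = 10^{−1} = 4 (mod 13).
  i = 4 (α = 11): (11−8)(11−6)(11−5)(11−7) = 3·5·6·4 = 360 ≡ 9, so v_4 = 9^{−1} = 3 (mod 13).
  i = 5 (α = 7): (7−8)(7−6)(7−5)(7−11) = (−1)·1·2·(−4) = 8 ≡ 8, so v_5 = 8^{−1} = 5 (mod 13).
  v = [5, 9, 4, 3, 5].
Step 2: syndromes of r = [10, 5, 9, 9, 1] (all sums mod 13).
  S_0 = Σ v_i r_i = 5·10 + 9·5 + 4·9 + 3·9 + 5·1 = 163 ≡ 7.
  S_1 = Σ v_i α_i r_i = 5·8·10 + 9·6·5 + 4·5·9 + 3·11·9 + 5·7·1 = 1182 ≡ 12.
  α_i^2 mod 13 = [12, 10, 12, 4, 10].
  S_2 = Σ v_i α_i^2 r_i = 5·12·10 + 9·10·5 + 4·12·9 + 3·4·9 + 5·10·1 = 1640 ≡ 2.
  S = (7, 12, 2) ≠ 0, so r is not a codeword (an error is present).
Step 3: locate the error. For a single error e at position i, S_ℓ = v_i·e·α_i^ℓ, so α_err = S_1/S_0.
  S_0^{−1} = 7^{−1} = 2 (mod 13), so α_err = 12·2 = 24 ≡ 11 = α_4. Error position i = 4.
  Consistency check: S_2/S_1 = 2·12 = 24 ≡ 11 = α_err ✓ (single-error assumption holds).
Step 4: error magnitude e = S_0/v_4 = S_0·∏_{j≠4}(α_4 − α_j) = 7·9 = 63 ≡ 11 (mod 13).
Step 5: correct position 4: c_4 = r_4 − e = 9 − 11 ≡ 11 (mod 13). Hence c = [10, 5, 9, 11, 1].
  Check: interpolating c through the α_i gives m(x) = 3 + 9·x (degree < 2) with m(α_i) = c_i for every i, so c is indeed a codeword.


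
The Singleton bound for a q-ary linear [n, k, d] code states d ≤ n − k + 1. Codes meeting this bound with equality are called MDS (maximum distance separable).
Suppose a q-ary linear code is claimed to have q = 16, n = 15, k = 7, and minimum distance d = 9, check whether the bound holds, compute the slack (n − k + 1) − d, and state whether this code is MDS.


Singleton RHS = n − k + 1 = 9, slack = 0, bound satisfied, MDS.

Singleton bound: d ≤ n − k + 1.
Here n = 15, k = 7, so n − k + 1 = 9.
Given d = 9, check d ≤ 9: YES.
Slack = (n − k + 1) − d = 0.
The code is MDS (slack = 0).
Description: the claimed parameters are [15, 7, 9]_16; such a code would be MDS (meets Singleton bound).


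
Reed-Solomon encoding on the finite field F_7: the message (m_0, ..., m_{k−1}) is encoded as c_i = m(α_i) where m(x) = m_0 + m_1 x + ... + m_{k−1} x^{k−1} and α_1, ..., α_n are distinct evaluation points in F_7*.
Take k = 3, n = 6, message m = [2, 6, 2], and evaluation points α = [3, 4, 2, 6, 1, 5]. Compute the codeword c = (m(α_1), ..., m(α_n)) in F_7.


c = [3, 2, 1, 5, 3, 5]

Message polynomial: m(x) = 2 + 6·x + 2·x^2 (mod 7).
For each evaluation point α_i, compute m(α_i) mod 7:
  α_1 = 3: Horner steps 2 → 5 → 3, so m(3) = 3.
  α_2 = 4: Horner steps 2 → 0 → 2, so m(4) = 2.
  α_3 = 2: Horner steps 2 → 3 → 1, so m(2) = 1.
  α_4 = 6: Horner steps 2 → 4 → 5, so m(6) = 5.
  α_5 = 1: Horner steps 2 → 1 → 3, so m(1) = 3.
  α_6 = 5: Horner steps 2 → 2 → 5, so m(5) = 5.
Codeword c = [3, 2, 1, 5, 3, 5] ∈ F_7^6.


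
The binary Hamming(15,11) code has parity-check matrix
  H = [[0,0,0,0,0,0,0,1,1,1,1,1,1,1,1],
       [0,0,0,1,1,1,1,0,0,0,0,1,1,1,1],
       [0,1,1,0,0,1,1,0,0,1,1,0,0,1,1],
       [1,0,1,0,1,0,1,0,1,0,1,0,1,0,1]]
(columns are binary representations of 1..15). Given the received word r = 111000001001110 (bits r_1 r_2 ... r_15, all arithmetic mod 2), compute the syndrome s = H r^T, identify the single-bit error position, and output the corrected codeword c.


s = (0, 1, 1, 0)^T, error position = 6, corrected codeword c = 111001001001110

Compute s = H r^T mod 2 one row at a time:
  s_1 = 0 + 1 + 0 + 0 + 1 + 1 + 1 + 0 = 4 ≡ 0 (mod 2).
  s_2 = 0 + 0 + 0 + 0 + 1 + 1 + 1 + 0 = 3 ≡ 1 (mod 2).
  s_3 = 1 + 1 + 0 + 0 + 0 + 0 + 1 + 0 = 3 ≡ 1 (mod 2).
  s_4 = 1 + 1 + 0 + 0 + 1 + 0 + 1 + 0 = 4 ≡ 0 (mod 2).
s = (0, 1, 1, 0)^T — this equals column 6 of H (binary 0110), so error is at position 6.
Correct: flip bit 6 of r = 111000001001110 to get c = 111001001001110.


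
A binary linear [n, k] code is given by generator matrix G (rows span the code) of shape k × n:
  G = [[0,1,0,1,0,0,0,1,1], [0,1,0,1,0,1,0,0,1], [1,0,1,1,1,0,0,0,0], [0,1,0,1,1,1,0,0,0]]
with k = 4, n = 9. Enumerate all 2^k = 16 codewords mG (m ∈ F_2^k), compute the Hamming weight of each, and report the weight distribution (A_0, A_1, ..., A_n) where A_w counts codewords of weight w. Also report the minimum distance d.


Weight distribution: A_0 = 1, A_2 = 2, A_4 = 9, A_6 = 4. Minimum distance d = 2.

Enumerate all 2^4 = 16 messages m ∈ F_2^4.
For each, compute codeword c = mG in F_2^9, then tally its weight.
  m = 0000 → c = 000000000, weight = 0.
  m = 1000 → c = 010100011, weight = 4.
  m = 0100 → c = 010101001, weight = 4.
  m = 1100 → c = 000001010, weight = 2.
  m = 0010 → c = 101110000, weight = 4.
  m = 1010 → c = 111010011, weight = 6.
  m = 0110 → c = 111011001, weight = 6.
  m = 1110 → c = 101111010, weight = 6.
  m = 0001 → c = 010111000, weight = 4.
  m = 1001 → c = 000011011, weight = 4.
  m = 0101 → c = 000010001, weight = 2.
  m = 1101 → c = 010110010, weight = 4.
  m = 0011 → c = 111001000, weight = 4.
  m = 1011 → c = 101101011, weight = 6.
  m = 0111 → c = 101100001, weight = 4.
  m = 1111 → c = 111000010, weight = 4.
Tally weights:
  weight 0: 1 codewords.
  weight 2: 2 codewords.
  weight 4: 9 codewords.
  weight 6: 4 codewords.
Minimum distance d = smallest w > 0 with A_w > 0 = 2.
Sanity: Σ A_w = 16 = 2^4 = 16 ✓.
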